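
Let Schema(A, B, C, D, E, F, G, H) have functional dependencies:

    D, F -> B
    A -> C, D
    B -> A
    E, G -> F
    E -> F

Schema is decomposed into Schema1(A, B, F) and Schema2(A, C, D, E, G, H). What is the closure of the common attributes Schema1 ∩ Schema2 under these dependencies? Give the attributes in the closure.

A, C, D

Schema1 ∩ Schema2 = {A}.
A → C, D applies, adding C, D
Closure: {A, C, D}.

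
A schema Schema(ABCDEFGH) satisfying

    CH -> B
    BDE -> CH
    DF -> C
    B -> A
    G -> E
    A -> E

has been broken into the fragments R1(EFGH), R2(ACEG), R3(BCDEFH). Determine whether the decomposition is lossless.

No

Chase test. Columns are ABCDEFGH; row i has aⱼ where attribute j ∈ Ri, else bᵢⱼ.
Initial tableau (one row per fragment):
  row 1: b11 b12 b13 b14 a5 a6 a7 a8
  row 2: a1 b22 a3 b24 a5 b26 a7 b28
  row 3: b31 a2 a3 a4 a5 a6 b37 a8
No row becomes fully distinguished — the join is lossy.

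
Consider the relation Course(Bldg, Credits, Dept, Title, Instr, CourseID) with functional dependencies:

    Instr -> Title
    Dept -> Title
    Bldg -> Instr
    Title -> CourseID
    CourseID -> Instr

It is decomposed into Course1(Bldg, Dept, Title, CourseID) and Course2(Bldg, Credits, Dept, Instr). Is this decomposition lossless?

Yes

Common attributes: Course1 ∩ Course2 = {Bldg, Dept}.
Closure of {Bldg, Dept}: Dept → Title applies, adding Title; Bldg → Instr applies, adding Instr; Title → CourseID applies, adding CourseID. So (Bldg, Dept)⁺ = {Bldg, Dept, Title, Instr, CourseID}.
This closure contains every attribute of Course1, so Course1 ∩ Course2 → Course1. The join is lossless.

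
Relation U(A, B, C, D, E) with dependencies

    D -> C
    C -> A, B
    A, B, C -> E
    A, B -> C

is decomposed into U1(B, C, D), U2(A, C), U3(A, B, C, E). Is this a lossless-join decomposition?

Chase test. Columns are A, B, C, D, E; row i has aⱼ where attribute j ∈ Ui, else bᵢⱼ.
Initial tableau (one row per fragment):
  row 1: b11 a2 a3 a4 b15
  row 2: a1 b22 a3 b24 b25
  row 3: a1 a2 a3 b34 a5
Rows 1 and 2 agree on C; apply C→A, B and equate their A, B entries.
Rows 1 and 2 agree on A, B, C; apply A, B, C→E and equate their E entries.
Rows 1 and 3 agree on A, B, C; apply A, B, C→E and equate their E entries.
Row 1 is now all distinguished symbols — the join is lossless.

Yes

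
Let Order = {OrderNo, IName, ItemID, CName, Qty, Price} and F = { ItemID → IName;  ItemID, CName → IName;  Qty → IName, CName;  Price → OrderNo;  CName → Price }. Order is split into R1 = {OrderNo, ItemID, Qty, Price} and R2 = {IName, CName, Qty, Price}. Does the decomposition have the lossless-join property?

Common attributes: R1 ∩ R2 = {Qty, Price}.
Closure of {Qty, Price}: Qty → IName, CName applies, adding IName, CName; Price → OrderNo applies, adding OrderNo. So (Qty, Price)⁺ = {OrderNo, IName, CName, Qty, Price}.
This closure contains every attribute of R2, so R1 ∩ R2 → R2. The join is lossless.

Yes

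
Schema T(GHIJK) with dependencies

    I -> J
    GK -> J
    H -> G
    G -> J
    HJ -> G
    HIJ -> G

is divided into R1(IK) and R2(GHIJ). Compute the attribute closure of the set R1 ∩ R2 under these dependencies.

IJ

R1 ∩ R2 = {I}.
I → J applies, adding J
Closure: {IJ}.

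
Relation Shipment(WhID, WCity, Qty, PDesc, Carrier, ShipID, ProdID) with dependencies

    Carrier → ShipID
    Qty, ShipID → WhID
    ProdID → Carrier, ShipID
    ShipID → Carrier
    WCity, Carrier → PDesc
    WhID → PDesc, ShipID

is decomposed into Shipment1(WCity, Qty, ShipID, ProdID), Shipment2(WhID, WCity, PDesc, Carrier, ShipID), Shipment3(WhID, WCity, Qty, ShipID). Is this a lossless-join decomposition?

Yes

Chase test. Columns are WhID, WCity, Qty, PDesc, Carrier, ShipID, ProdID; row i has aⱼ where attribute j ∈ Shipmenti, else bᵢⱼ.
Initial tableau (one row per fragment):
  row 1: b11 a2 a3 b14 b15 a6 a7
  row 2: a1 a2 b23 a4 a5 a6 b27
  row 3: a1 a2 a3 b34 b35 a6 b37
Rows 1 and 3 agree on Qty, ShipID; apply Qty, ShipID→WhID and equate their WhID entries.
Rows 1 and 2 agree on ShipID; apply ShipID→Carrier and equate their Carrier entries.
Rows 1 and 3 agree on ShipID; apply ShipID→Carrier and equate their Carrier entries.
Rows 1 and 2 agree on WCity, Carrier; apply WCity, Carrier→PDesc and equate their PDesc entries.
Rows 1 and 3 agree on WCity, Carrier; apply WCity, Carrier→PDesc and equate their PDesc entries.
Row 1 is now all distinguished symbols — the join is lossless.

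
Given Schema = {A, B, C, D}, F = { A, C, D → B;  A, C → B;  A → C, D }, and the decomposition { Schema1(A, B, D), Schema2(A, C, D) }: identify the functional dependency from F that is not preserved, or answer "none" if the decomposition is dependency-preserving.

none

A, C, D → B: restricted closure across fragments reaches B.
A, C → B: restricted closure across fragments reaches B.
A → C, D lies within Schema2.
Every dependency is enforceable on the fragments, so the decomposition is dependency-preserving.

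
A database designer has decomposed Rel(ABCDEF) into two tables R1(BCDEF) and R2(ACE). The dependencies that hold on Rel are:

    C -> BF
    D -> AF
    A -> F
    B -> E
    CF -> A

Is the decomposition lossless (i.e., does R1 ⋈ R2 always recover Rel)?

Common attributes: R1 ∩ R2 = {CE}.
Closure of {CE}: C → BF applies, adding BF; CF → A applies, adding A. So (CE)⁺ = {ABCEF}.
This closure contains every attribute of R2, so R1 ∩ R2 → R2. The join is lossless.

Yes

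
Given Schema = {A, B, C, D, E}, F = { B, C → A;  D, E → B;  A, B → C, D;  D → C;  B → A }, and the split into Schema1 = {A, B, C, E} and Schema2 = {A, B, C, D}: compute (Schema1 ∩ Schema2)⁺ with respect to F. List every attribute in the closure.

A, B, C, D

Schema1 ∩ Schema2 = {A, B, C}.
A, B → C, D applies, adding D
Closure: {A, B, C, D}.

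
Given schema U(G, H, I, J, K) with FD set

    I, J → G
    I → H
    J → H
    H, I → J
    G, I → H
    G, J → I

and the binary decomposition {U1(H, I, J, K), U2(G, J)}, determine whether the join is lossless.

Common attributes: U1 ∩ U2 = {J}.
Closure of {J}: J → H applies, adding H. So (J)⁺ = {H, J}.
The closure contains neither all of U1 = {H, I, J, K} nor all of U2 = {G, J}, so the common attributes are not a superkey of either fragment. The join is lossy.

No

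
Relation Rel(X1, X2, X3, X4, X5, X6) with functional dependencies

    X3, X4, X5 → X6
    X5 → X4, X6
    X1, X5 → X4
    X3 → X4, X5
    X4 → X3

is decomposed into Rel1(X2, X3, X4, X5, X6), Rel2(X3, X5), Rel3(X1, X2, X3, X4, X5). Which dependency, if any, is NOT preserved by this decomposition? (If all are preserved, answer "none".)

X3, X4, X5 → X6 lies within Rel1.
X5 → X4, X6 lies within Rel1.
X1, X5 → X4 lies within Rel3.
X3 → X4, X5 lies within Rel1.
X4 → X3 lies within Rel1.
Every dependency is enforceable on the fragments, so the decomposition is dependency-preserving.

none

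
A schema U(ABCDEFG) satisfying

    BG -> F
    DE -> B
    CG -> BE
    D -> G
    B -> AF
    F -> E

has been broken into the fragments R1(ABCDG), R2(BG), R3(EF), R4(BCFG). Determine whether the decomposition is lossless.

Chase test. Columns are ABCDEFG; row i has aⱼ where attribute j ∈ Ri, else bᵢⱼ.
Initial tableau (one row per fragment):
  row 1: a1 a2 a3 a4 b15 b16 a7
  row 2: b21 a2 b23 b24 b25 b26 a7
  row 3: b31 b32 b33 b34 a5 a6 b37
  row 4: b41 a2 a3 b44 b45 a6 a7
Rows 1 and 2 agree on BG; apply BG→F and equate their F entries.
Rows 1 and 4 agree on BG; apply BG→F and equate their F entries.
Rows 1 and 4 agree on CG; apply CG→BE and equate their BE entries.
Rows 1 and 2 agree on B; apply B→AF and equate their AF entries.
Rows 1 and 4 agree on B; apply B→AF and equate their AF entries.
Rows 1 and 2 agree on F; apply F→E and equate their E entries.
Rows 1 and 3 agree on F; apply F→E and equate their E entries.
Row 1 is now all distinguished symbols — the join is lossless.

Yes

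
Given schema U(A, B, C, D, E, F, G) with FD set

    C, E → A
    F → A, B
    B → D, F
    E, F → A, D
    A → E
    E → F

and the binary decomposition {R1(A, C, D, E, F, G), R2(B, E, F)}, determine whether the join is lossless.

Common attributes: R1 ∩ R2 = {E, F}.
Closure of {E, F}: F → A, B applies, adding A, B; B → D, F applies, adding D. So (E, F)⁺ = {A, B, D, E, F}.
This closure contains every attribute of R2, so R1 ∩ R2 → R2. The join is lossless.

Yes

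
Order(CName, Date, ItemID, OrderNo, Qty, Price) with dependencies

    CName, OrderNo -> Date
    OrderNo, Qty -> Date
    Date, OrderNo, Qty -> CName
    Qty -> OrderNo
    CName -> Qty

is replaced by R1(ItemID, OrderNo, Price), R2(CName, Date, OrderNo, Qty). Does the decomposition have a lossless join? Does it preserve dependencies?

Lossless test: (OrderNo)⁺ = {OrderNo}, which is a superkey of neither fragment — lossy.
Dependency preservation: every FD's attributes lie within a single fragment, so each can be enforced locally — preserved.

lossy but dependency-preserving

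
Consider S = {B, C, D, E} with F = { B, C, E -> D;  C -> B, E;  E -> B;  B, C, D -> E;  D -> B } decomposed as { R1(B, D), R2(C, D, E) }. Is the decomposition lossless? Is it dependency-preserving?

Lossless test: (D)⁺ = {B, D}, which contains all of one fragment — lossless.
Dependency preservation: the restricted closure of {E} across the fragments never reaches {B}, so E → B cannot be enforced without a join — not preserved.

lossless but not dependency-preserving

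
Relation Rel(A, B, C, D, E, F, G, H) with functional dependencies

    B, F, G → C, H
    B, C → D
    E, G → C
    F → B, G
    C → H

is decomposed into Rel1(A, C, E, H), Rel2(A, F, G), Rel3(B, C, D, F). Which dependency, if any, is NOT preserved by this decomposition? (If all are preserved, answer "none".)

E, G → C

Check E, G → C: no single fragment contains all of {C, E, G}, and the restricted closure of {E, G} across the fragments never reaches {C}.
B, F, G → C, H is preserved.
B, C → D is preserved.
F → B, G is preserved.
C → H is preserved.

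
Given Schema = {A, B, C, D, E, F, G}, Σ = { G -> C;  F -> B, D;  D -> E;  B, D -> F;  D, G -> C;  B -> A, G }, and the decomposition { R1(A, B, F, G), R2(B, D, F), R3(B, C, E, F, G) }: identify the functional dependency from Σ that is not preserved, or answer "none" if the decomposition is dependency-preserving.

D -> E

Check D → E: no single fragment contains all of {D, E}, and the restricted closure of {D} across the fragments never reaches {E}.
G → C is preserved.
F → B, D is preserved.
B, D → F is preserved.
D, G → C is preserved.
B → A, G is preserved.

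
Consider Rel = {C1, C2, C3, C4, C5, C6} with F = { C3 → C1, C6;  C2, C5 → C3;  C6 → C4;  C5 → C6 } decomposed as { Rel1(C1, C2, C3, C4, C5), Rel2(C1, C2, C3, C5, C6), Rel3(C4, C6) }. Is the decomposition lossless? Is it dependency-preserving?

lossless and dependency-preserving

Lossless test (chase): Rows 1 and 2 agree on C3; apply C3→C1, C6 and equate their C1, C6 entries. Rows 1 and 2 agree on C6; apply C6→C4 and equate their C4 entries. Row 1 is now all distinguished symbols — the join is lossless.
Dependency preservation: every FD's attributes lie within a single fragment, so each can be enforced locally — preserved.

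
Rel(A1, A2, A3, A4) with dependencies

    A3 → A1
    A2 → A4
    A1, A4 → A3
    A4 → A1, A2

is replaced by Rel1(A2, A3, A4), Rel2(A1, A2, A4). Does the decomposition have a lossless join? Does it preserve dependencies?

Lossless test: (A2, A4)⁺ = {A1, A2, A3, A4}, which contains all of one fragment — lossless.
Dependency preservation: the restricted closure of {A3} across the fragments never reaches {A1}, so A3 → A1 cannot be enforced without a join — not preserved.

lossless but not dependency-preserving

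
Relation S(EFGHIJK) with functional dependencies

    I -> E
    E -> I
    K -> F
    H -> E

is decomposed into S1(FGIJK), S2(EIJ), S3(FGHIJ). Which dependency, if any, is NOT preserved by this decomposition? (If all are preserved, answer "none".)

I → E lies within S2.
E → I lies within S2.
K → F lies within S1.
H → E: restricted closure across fragments reaches E.
Every dependency is enforceable on the fragments, so the decomposition is dependency-preserving.

none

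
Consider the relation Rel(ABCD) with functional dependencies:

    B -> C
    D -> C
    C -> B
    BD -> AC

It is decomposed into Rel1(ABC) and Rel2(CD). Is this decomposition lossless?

No

Common attributes: Rel1 ∩ Rel2 = {C}.
Closure of {C}: C → B applies, adding B. So (C)⁺ = {BC}.
The closure contains neither all of Rel1 = {ABC} nor all of Rel2 = {CD}, so the common attributes are not a superkey of either fragment. The join is lossy.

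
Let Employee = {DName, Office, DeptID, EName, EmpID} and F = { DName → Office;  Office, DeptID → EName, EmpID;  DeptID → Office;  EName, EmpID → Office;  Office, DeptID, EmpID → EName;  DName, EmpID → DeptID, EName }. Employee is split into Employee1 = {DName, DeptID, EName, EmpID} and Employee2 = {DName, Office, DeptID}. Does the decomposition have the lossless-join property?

Yes

Common attributes: Employee1 ∩ Employee2 = {DName, DeptID}.
Closure of {DName, DeptID}: DName → Office applies, adding Office; Office, DeptID → EName, EmpID applies, adding EName, EmpID. So (DName, DeptID)⁺ = {DName, Office, DeptID, EName, EmpID}.
This closure contains every attribute of Employee1, so Employee1 ∩ Employee2 → Employee1. The join is lossless.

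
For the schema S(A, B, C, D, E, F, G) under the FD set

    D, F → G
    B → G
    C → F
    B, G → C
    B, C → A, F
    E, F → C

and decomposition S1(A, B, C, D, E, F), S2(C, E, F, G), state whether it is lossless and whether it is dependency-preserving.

lossy and not dependency-preserving

Lossless test: (C, E, F)⁺ = {C, E, F}, which is a superkey of neither fragment — lossy.
Dependency preservation: the restricted closure of {D, F} across the fragments never reaches {G}, so D, F → G cannot be enforced without a join — not preserved.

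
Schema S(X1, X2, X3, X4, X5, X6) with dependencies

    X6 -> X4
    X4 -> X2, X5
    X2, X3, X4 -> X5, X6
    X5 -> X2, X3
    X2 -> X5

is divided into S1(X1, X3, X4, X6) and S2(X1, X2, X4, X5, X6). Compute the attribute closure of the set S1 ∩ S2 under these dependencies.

S1 ∩ S2 = {X1, X4, X6}.
X4 → X2, X5 applies, adding X2, X5
X5 → X2, X3 applies, adding X3
Closure: {X1, X2, X3, X4, X5, X6}.

X1, X2, X3, X4, X5, X6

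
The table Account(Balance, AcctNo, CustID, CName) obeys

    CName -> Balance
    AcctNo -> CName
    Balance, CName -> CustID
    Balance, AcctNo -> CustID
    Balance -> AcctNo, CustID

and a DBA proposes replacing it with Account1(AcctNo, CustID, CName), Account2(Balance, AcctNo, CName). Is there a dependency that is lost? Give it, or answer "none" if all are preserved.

none

CName → Balance lies within Account2.
AcctNo → CName lies within Account1.
Balance, CName → CustID: restricted closure across fragments reaches CustID.
Balance, AcctNo → CustID: restricted closure across fragments reaches CustID.
Balance → AcctNo, CustID: restricted closure across fragments reaches AcctNo, CustID.
Every dependency is enforceable on the fragments, so the decomposition is dependency-preserving.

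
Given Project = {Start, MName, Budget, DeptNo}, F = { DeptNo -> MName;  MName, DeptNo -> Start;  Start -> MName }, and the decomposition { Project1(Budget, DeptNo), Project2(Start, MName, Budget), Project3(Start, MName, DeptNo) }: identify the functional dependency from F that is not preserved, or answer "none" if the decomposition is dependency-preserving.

none

DeptNo → MName lies within Project3.
MName, DeptNo → Start lies within Project3.
Start → MName lies within Project2.
Every dependency is enforceable on the fragments, so the decomposition is dependency-preserving.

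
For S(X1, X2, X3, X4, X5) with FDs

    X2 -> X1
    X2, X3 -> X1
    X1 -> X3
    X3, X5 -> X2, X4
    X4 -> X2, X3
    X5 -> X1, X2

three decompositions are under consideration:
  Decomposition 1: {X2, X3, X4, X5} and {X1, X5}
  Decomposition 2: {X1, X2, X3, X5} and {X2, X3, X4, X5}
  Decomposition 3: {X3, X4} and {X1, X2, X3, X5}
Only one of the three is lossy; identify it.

Decomposition 1: common = {X5}, closure = {X1, X2, X3, X4, X5} → lossless.
Decomposition 2: common = {X2, X3, X5}, closure = {X1, X2, X3, X4, X5} → lossless.
Decomposition 3: common = {X3}, closure = {X3} → lossy.

Decomposition 3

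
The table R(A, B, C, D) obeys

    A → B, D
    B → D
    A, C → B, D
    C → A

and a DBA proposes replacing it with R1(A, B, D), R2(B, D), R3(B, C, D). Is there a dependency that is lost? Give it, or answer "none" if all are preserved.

Check C → A: no single fragment contains all of {A, C}, and the restricted closure of {C} across the fragments never reaches {A}.
A → B, D is preserved.
B → D is preserved.
A, C → B, D is preserved.

C → A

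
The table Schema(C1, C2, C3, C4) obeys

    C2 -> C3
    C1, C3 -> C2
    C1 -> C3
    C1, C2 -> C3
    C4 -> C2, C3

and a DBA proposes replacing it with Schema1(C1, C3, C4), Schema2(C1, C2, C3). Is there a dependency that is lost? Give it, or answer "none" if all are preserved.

C4 -> C2, C3

Check C4 → C2, C3: no single fragment contains all of {C2, C3, C4}, and the restricted closure of {C4} across the fragments never reaches {C2, C3}.
C2 → C3 is preserved.
C1, C3 → C2 is preserved.
C1 → C3 is preserved.
C1, C2 → C3 is preserved.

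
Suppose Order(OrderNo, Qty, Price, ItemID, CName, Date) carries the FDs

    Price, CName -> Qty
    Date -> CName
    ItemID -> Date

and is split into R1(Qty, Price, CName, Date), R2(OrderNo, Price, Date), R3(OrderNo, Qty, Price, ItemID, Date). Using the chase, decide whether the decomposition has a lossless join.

Yes

Chase test. Columns are OrderNo, Qty, Price, ItemID, CName, Date; row i has aⱼ where attribute j ∈ Ri, else bᵢⱼ.
Initial tableau (one row per fragment):
  row 1: b11 a2 a3 b14 a5 a6
  row 2: a1 b22 a3 b24 b25 a6
  row 3: a1 a2 a3 a4 b35 a6
Rows 1 and 2 agree on Date; apply Date→CName and equate their CName entries.
Rows 1 and 3 agree on Date; apply Date→CName and equate their CName entries.
Rows 1 and 2 agree on Price, CName; apply Price, CName→Qty and equate their Qty entries.
Row 3 is now all distinguished symbols — the join is lossless.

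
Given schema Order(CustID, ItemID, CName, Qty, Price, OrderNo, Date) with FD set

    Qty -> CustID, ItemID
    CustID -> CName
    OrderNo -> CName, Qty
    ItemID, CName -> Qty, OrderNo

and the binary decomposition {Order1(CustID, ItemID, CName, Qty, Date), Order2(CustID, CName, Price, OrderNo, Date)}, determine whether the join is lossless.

Common attributes: Order1 ∩ Order2 = {CustID, CName, Date}.
No dependency enlarges {CustID, CName, Date}, so (CustID, CName, Date)⁺ = {CustID, CName, Date}.
The closure contains neither all of Order1 = {CustID, ItemID, CName, Qty, Date} nor all of Order2 = {CustID, CName, Price, OrderNo, Date}, so the common attributes are not a superkey of either fragment. The join is lossy.

No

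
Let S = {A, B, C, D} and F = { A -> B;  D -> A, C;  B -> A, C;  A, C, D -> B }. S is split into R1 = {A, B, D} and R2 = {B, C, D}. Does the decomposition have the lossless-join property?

Common attributes: R1 ∩ R2 = {B, D}.
Closure of {B, D}: D → A, C applies, adding A, C. So (B, D)⁺ = {A, B, C, D}.
This closure contains every attribute of R1, so R1 ∩ R2 → R1. The join is lossless.

Yes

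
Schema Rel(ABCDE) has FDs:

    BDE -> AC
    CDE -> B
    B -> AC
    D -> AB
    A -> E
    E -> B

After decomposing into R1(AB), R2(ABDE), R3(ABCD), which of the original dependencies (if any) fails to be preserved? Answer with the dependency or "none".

BDE → AC: restricted closure across fragments reaches AC.
CDE → B: restricted closure across fragments reaches B.
B → AC lies within R3.
D → AB lies within R2.
A → E lies within R2.
E → B lies within R2.
Every dependency is enforceable on the fragments, so the decomposition is dependency-preserving.

none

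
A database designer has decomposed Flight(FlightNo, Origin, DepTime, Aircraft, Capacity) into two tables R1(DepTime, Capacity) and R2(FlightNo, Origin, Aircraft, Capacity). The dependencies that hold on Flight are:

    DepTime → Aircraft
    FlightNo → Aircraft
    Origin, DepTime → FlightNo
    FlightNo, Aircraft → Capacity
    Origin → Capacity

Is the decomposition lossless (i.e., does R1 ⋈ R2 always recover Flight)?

Common attributes: R1 ∩ R2 = {Capacity}.
No dependency enlarges {Capacity}, so (Capacity)⁺ = {Capacity}.
The closure contains neither all of R1 = {DepTime, Capacity} nor all of R2 = {FlightNo, Origin, Aircraft, Capacity}, so the common attributes are not a superkey of either fragment. The join is lossy.

No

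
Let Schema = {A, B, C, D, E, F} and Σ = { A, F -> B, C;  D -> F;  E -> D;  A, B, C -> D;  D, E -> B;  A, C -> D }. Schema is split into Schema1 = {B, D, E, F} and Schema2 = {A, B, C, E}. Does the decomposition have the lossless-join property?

Yes

Common attributes: Schema1 ∩ Schema2 = {B, E}.
Closure of {B, E}: E → D applies, adding D; D → F applies, adding F. So (B, E)⁺ = {B, D, E, F}.
This closure contains every attribute of Schema1, so Schema1 ∩ Schema2 → Schema1. The join is lossless.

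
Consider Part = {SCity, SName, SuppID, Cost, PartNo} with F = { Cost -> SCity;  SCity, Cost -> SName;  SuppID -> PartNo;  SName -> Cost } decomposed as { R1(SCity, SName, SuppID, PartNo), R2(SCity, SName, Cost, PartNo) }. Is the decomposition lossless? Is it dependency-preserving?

lossless and dependency-preserving

Lossless test: (SCity, SName, PartNo)⁺ = {SCity, SName, Cost, PartNo}, which contains all of one fragment — lossless.
Dependency preservation: every FD's attributes lie within a single fragment, so each can be enforced locally — preserved.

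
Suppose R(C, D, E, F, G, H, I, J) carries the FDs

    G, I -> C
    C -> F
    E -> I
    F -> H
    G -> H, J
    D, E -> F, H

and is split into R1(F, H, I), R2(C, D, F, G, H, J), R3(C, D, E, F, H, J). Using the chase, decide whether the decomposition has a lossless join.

No

Chase test. Columns are C, D, E, F, G, H, I, J; row i has aⱼ where attribute j ∈ Ri, else bᵢⱼ.
Initial tableau (one row per fragment):
  row 1: b11 b12 b13 a4 b15 a6 a7 b18
  row 2: a1 a2 b23 a4 a5 a6 b27 a8
  row 3: a1 a2 a3 a4 b35 a6 b37 a8
No row becomes fully distinguished — the join is lossy.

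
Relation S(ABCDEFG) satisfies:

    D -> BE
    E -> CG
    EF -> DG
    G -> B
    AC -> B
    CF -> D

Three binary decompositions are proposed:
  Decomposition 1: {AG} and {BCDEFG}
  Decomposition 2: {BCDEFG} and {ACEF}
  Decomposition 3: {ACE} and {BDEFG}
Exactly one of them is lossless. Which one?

Decomposition 2

Decomposition 1: common = {G}, closure = {BG} → lossy.
Decomposition 2: common = {CEF}, closure = {BCDEFG} → lossless.
Decomposition 3: common = {E}, closure = {BCEG} → lossy.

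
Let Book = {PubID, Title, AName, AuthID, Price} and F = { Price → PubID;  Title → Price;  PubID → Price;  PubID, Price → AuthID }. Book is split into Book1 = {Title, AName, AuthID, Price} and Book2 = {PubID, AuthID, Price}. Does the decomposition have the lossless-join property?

Yes

Common attributes: Book1 ∩ Book2 = {AuthID, Price}.
Closure of {AuthID, Price}: Price → PubID applies, adding PubID. So (AuthID, Price)⁺ = {PubID, AuthID, Price}.
This closure contains every attribute of Book2, so Book1 ∩ Book2 → Book2. The join is lossless.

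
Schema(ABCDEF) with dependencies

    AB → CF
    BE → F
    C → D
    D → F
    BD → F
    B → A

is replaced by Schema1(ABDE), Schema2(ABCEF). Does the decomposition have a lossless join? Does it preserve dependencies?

lossless but not dependency-preserving

Lossless test: (ABE)⁺ = {ABCDEF}, which contains all of one fragment — lossless.
Dependency preservation: the restricted closure of {C} across the fragments never reaches {D}, so C → D cannot be enforced without a join — not preserved.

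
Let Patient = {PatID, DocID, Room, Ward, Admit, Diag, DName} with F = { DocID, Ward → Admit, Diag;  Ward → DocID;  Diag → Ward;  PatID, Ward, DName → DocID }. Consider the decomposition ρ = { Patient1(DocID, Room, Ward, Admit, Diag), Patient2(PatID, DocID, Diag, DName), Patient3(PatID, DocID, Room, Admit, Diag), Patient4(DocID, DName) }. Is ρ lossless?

Chase test. Columns are PatID, DocID, Room, Ward, Admit, Diag, DName; row i has aⱼ where attribute j ∈ Patienti, else bᵢⱼ.
Initial tableau (one row per fragment):
  row 1: b11 a2 a3 a4 a5 a6 b17
  row 2: a1 a2 b23 b24 b25 a6 a7
  row 3: a1 a2 a3 b34 a5 a6 b37
  row 4: b41 a2 b43 b44 b45 b46 a7
Rows 1 and 2 agree on Diag; apply Diag→Ward and equate their Ward entries.
Rows 1 and 3 agree on Diag; apply Diag→Ward and equate their Ward entries.
Rows 1 and 2 agree on DocID, Ward; apply DocID, Ward→Admit, Diag and equate their Admit, Diag entries.
No row becomes fully distinguished — the join is lossy.

No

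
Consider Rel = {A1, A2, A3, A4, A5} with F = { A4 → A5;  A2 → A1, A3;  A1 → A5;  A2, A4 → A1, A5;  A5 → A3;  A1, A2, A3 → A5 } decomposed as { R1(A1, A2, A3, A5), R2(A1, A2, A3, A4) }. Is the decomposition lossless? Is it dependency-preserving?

lossless but not dependency-preserving

Lossless test: (A1, A2, A3)⁺ = {A1, A2, A3, A5}, which contains all of one fragment — lossless.
Dependency preservation: the restricted closure of {A4} across the fragments never reaches {A5}, so A4 → A5 cannot be enforced without a join — not preserved.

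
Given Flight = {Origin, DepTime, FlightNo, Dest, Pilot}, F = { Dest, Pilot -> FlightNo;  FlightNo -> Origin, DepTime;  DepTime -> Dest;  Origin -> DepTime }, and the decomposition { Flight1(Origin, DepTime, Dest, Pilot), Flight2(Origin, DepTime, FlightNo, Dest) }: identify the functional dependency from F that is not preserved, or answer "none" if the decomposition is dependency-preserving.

Dest, Pilot -> FlightNo

Check Dest, Pilot → FlightNo: no single fragment contains all of {FlightNo, Dest, Pilot}, and the restricted closure of {Dest, Pilot} across the fragments never reaches {FlightNo}.
FlightNo → Origin, DepTime is preserved.
DepTime → Dest is preserved.
Origin → DepTime is preserved.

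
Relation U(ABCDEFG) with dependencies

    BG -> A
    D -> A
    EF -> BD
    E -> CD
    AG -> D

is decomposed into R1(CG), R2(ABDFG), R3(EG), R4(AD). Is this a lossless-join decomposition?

Chase test. Columns are ABCDEFG; row i has aⱼ where attribute j ∈ Ri, else bᵢⱼ.
Initial tableau (one row per fragment):
  row 1: b11 b12 a3 b14 b15 b16 a7
  row 2: a1 a2 b23 a4 b25 a6 a7
  row 3: b31 b32 b33 b34 a5 b36 a7
  row 4: a1 b42 b43 a4 b45 b46 b47
No row becomes fully distinguished — the join is lossy.

No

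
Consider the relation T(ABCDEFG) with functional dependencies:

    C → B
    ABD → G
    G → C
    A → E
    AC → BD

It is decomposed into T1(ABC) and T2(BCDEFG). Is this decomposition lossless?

No

Common attributes: T1 ∩ T2 = {BC}.
No dependency enlarges {BC}, so (BC)⁺ = {BC}.
The closure contains neither all of T1 = {ABC} nor all of T2 = {BCDEFG}, so the common attributes are not a superkey of either fragment. The join is lossy.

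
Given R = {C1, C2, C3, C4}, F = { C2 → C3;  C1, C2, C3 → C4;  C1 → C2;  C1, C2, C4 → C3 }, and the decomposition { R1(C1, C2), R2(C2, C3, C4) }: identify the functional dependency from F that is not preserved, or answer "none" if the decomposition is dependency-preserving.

C1, C2, C3 → C4

Check C1, C2, C3 → C4: no single fragment contains all of {C1, C2, C3, C4}, and the restricted closure of {C1, C2, C3} across the fragments never reaches {C4}.
C2 → C3 is preserved.
C1 → C2 is preserved.
C1, C2, C4 → C3 is preserved.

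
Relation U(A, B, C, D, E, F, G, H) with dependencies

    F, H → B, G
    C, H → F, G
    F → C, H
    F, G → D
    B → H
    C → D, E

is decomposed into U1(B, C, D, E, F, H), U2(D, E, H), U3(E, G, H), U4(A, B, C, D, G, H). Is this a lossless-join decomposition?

Yes

Chase test. Columns are A, B, C, D, E, F, G, H; row i has aⱼ where attribute j ∈ Ui, else bᵢⱼ.
Initial tableau (one row per fragment):
  row 1: b11 a2 a3 a4 a5 a6 b17 a8
  row 2: b21 b22 b23 a4 a5 b26 b27 a8
  row 3: b31 b32 b33 b34 a5 b36 a7 a8
  row 4: a1 a2 a3 a4 b45 b46 a7 a8
Rows 1 and 4 agree on C, H; apply C, H→F, G and equate their F, G entries.
Rows 1 and 4 agree on C; apply C→D, E and equate their D, E entries.
Row 4 is now all distinguished symbols — the join is lossless.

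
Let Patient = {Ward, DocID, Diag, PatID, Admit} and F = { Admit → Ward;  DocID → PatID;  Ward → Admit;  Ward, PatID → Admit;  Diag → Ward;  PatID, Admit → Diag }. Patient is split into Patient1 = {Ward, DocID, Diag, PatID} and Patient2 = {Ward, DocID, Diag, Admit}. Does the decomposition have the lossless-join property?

Common attributes: Patient1 ∩ Patient2 = {Ward, DocID, Diag}.
Closure of {Ward, DocID, Diag}: DocID → PatID applies, adding PatID; Ward → Admit applies, adding Admit. So (Ward, DocID, Diag)⁺ = {Ward, DocID, Diag, PatID, Admit}.
This closure contains every attribute of Patient1, so Patient1 ∩ Patient2 → Patient1. The join is lossless.

Yes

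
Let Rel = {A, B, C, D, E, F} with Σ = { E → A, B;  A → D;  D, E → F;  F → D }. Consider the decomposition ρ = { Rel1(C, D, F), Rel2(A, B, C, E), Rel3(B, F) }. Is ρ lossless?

Chase test. Columns are A, B, C, D, E, F; row i has aⱼ where attribute j ∈ Reli, else bᵢⱼ.
Initial tableau (one row per fragment):
  row 1: b11 b12 a3 a4 b15 a6
  row 2: a1 a2 a3 b24 a5 b26
  row 3: b31 a2 b33 b34 b35 a6
Rows 1 and 3 agree on F; apply F→D and equate their D entries.
No row becomes fully distinguished — the join is lossy.

No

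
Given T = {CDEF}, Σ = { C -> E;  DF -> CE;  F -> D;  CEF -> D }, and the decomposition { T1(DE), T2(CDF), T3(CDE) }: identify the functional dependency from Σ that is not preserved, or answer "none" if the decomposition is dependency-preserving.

C → E lies within T3.
DF → CE: restricted closure across fragments reaches CE.
F → D lies within T2.
CEF → D: restricted closure across fragments reaches D.
Every dependency is enforceable on the fragments, so the decomposition is dependency-preserving.

none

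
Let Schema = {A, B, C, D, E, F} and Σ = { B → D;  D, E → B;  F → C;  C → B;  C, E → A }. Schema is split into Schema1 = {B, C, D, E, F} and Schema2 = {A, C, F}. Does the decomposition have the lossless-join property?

No

Common attributes: Schema1 ∩ Schema2 = {C, F}.
Closure of {C, F}: C → B applies, adding B; B → D applies, adding D. So (C, F)⁺ = {B, C, D, F}.
The closure contains neither all of Schema1 = {B, C, D, E, F} nor all of Schema2 = {A, C, F}, so the common attributes are not a superkey of either fragment. The join is lossy.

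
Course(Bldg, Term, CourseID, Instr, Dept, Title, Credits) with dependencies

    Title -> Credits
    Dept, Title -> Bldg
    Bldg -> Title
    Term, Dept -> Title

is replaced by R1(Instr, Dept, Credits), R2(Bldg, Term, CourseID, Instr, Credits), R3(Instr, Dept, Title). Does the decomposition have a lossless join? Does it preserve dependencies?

Lossless test (chase): applying each FD to every pair of rows produces no changes in the tableau, so no row becomes fully distinguished — the join is lossy.
Dependency preservation: the restricted closure of {Title} across the fragments never reaches {Credits}, so Title → Credits cannot be enforced without a join — not preserved.

lossy and not dependency-preserving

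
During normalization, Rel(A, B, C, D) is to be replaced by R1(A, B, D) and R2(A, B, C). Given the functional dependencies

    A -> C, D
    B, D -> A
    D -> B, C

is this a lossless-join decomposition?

Yes

Common attributes: R1 ∩ R2 = {A, B}.
Closure of {A, B}: A → C, D applies, adding C, D. So (A, B)⁺ = {A, B, C, D}.
This closure contains every attribute of R1, so R1 ∩ R2 → R1. The join is lossless.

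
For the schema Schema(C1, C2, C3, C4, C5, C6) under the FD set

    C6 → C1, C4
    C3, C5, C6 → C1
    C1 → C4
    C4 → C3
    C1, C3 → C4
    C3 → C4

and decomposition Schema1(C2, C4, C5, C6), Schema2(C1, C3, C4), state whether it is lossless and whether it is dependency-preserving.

Lossless test: (C4)⁺ = {C3, C4}, which is a superkey of neither fragment — lossy.
Dependency preservation: the restricted closure of {C6} across the fragments never reaches {C1, C4}, so C6 → C1, C4 cannot be enforced without a join — not preserved.

lossy and not dependency-preserving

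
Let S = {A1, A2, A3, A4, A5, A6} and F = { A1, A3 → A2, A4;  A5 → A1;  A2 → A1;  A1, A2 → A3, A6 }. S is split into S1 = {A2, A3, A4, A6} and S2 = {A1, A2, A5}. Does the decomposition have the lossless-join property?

Yes

Common attributes: S1 ∩ S2 = {A2}.
Closure of {A2}: A2 → A1 applies, adding A1; A1, A2 → A3, A6 applies, adding A3, A6; A1, A3 → A2, A4 applies, adding A4. So (A2)⁺ = {A1, A2, A3, A4, A6}.
This closure contains every attribute of S1, so S1 ∩ S2 → S1. The join is lossless.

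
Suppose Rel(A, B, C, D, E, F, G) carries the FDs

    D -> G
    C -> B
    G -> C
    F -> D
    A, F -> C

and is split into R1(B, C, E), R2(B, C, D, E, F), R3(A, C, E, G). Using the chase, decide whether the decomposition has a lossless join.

No

Chase test. Columns are A, B, C, D, E, F, G; row i has aⱼ where attribute j ∈ Ri, else bᵢⱼ.
Initial tableau (one row per fragment):
  row 1: b11 a2 a3 b14 a5 b16 b17
  row 2: b21 a2 a3 a4 a5 a6 b27
  row 3: a1 b32 a3 b34 a5 b36 a7
Rows 1 and 3 agree on C; apply C→B and equate their B entries.
No row becomes fully distinguished — the join is lossy.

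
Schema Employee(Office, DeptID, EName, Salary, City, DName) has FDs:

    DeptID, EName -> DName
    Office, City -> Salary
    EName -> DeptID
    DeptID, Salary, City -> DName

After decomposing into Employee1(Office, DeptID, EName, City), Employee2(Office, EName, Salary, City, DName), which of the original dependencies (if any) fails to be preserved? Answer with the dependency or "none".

Check DeptID, Salary, City → DName: no single fragment contains all of {DeptID, Salary, City, DName}, and the restricted closure of {DeptID, Salary, City} across the fragments never reaches {DName}.
DeptID, EName → DName is preserved.
Office, City → Salary is preserved.
EName → DeptID is preserved.

DeptID, Salary, City -> DName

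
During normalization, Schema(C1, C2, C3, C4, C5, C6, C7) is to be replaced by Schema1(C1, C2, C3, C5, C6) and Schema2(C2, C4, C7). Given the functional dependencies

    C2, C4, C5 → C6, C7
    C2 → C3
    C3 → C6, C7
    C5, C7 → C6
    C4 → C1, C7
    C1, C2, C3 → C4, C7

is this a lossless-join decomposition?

No

Common attributes: Schema1 ∩ Schema2 = {C2}.
Closure of {C2}: C2 → C3 applies, adding C3; C3 → C6, C7 applies, adding C6, C7. So (C2)⁺ = {C2, C3, C6, C7}.
The closure contains neither all of Schema1 = {C1, C2, C3, C5, C6} nor all of Schema2 = {C2, C4, C7}, so the common attributes are not a superkey of either fragment. The join is lossy.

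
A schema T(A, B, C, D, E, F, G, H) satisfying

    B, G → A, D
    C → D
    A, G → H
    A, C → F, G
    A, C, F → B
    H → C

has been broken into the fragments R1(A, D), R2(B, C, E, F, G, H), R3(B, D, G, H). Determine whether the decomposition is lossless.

Chase test. Columns are A, B, C, D, E, F, G, H; row i has aⱼ where attribute j ∈ Ri, else bᵢⱼ.
Initial tableau (one row per fragment):
  row 1: a1 b12 b13 a4 b15 b16 b17 b18
  row 2: b21 a2 a3 b24 a5 a6 a7 a8
  row 3: b31 a2 b33 a4 b35 b36 a7 a8
Rows 2 and 3 agree on B, G; apply B, G→A, D and equate their A, D entries.
Rows 2 and 3 agree on H; apply H→C and equate their C entries.
Rows 2 and 3 agree on A, C; apply A, C→F, G and equate their F, G entries.
No row becomes fully distinguished — the join is lossy.

No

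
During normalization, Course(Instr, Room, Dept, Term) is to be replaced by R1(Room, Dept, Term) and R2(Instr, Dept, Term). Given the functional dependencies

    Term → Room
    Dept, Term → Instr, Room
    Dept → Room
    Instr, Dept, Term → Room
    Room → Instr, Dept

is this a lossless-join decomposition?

Yes

Common attributes: R1 ∩ R2 = {Dept, Term}.
Closure of {Dept, Term}: Term → Room applies, adding Room; Dept, Term → Instr, Room applies, adding Instr. So (Dept, Term)⁺ = {Instr, Room, Dept, Term}.
This closure contains every attribute of R1, so R1 ∩ R2 → R1. The join is lossless.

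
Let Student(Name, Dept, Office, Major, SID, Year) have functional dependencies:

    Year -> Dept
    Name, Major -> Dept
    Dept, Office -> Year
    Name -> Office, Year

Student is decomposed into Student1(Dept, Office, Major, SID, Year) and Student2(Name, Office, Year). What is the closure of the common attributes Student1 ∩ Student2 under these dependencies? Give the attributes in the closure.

Student1 ∩ Student2 = {Office, Year}.
Year → Dept applies, adding Dept
Closure: {Dept, Office, Year}.

Dept, Office, Year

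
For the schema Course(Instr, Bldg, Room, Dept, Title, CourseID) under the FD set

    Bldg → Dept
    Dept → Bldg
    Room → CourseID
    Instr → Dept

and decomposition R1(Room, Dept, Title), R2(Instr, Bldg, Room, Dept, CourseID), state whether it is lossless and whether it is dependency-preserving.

Lossless test: (Room, Dept)⁺ = {Bldg, Room, Dept, CourseID}, which is a superkey of neither fragment — lossy.
Dependency preservation: every FD's attributes lie within a single fragment, so each can be enforced locally — preserved.

lossy but dependency-preserving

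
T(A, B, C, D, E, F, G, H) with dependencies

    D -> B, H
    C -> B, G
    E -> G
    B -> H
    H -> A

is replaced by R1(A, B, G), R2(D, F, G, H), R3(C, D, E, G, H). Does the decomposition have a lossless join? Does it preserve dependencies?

lossy and not dependency-preserving

Lossless test (chase): Rows 2 and 3 agree on D; apply D→B, H and equate their B, H entries. Rows 2 and 3 agree on H; apply H→A and equate their A entries. No row becomes fully distinguished — the join is lossy.
Dependency preservation: the restricted closure of {D} across the fragments never reaches {B, H}, so D → B, H cannot be enforced without a join — not preserved.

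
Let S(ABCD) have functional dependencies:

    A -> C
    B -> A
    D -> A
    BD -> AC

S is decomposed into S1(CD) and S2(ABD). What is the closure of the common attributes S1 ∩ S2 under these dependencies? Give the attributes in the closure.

ACD

S1 ∩ S2 = {D}.
D → A applies, adding A
A → C applies, adding C
Closure: {ACD}.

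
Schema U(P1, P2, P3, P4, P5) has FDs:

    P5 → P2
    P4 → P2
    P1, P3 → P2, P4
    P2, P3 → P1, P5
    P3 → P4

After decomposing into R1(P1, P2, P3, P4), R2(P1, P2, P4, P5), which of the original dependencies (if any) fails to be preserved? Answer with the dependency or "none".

Check P2, P3 → P1, P5: no single fragment contains all of {P1, P2, P3, P5}, and the restricted closure of {P2, P3} across the fragments never reaches {P1, P5}.
P5 → P2 is preserved.
P4 → P2 is preserved.
P1, P3 → P2, P4 is preserved.
P3 → P4 is preserved.

P2, P3 → P1, P5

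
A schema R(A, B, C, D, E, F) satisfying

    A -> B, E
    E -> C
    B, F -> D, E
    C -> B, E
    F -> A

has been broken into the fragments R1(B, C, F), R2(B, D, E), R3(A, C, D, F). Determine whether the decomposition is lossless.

No

Chase test. Columns are A, B, C, D, E, F; row i has aⱼ where attribute j ∈ Ri, else bᵢⱼ.
Initial tableau (one row per fragment):
  row 1: b11 a2 a3 b14 b15 a6
  row 2: b21 a2 b23 a4 a5 b26
  row 3: a1 b32 a3 a4 b35 a6
Rows 1 and 3 agree on C; apply C→B, E and equate their B, E entries.
Rows 1 and 3 agree on F; apply F→A and equate their A entries.
Rows 1 and 3 agree on B, F; apply B, F→D, E and equate their D, E entries.
No row becomes fully distinguished — the join is lossy.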